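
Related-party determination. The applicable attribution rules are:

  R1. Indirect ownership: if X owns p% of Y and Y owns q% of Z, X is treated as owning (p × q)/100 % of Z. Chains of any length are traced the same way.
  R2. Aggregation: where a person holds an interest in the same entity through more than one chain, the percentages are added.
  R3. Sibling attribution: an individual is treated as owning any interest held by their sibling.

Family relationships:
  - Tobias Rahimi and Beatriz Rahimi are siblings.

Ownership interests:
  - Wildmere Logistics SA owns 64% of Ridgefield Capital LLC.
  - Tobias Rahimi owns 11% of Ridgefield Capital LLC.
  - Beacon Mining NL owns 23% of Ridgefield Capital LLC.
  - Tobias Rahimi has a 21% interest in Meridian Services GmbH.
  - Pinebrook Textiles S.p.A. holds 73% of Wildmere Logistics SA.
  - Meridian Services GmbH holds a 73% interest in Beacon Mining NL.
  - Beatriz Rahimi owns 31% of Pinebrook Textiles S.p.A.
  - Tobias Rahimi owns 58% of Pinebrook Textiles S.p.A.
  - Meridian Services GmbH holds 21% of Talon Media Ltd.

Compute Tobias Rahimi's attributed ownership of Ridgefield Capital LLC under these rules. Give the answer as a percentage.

By sibling attribution (R3), Tobias Rahimi is treated as also owning Beatriz Rahimi's interest in Pinebrook Textiles S.p.A, giving 58% + 31% = 89%.
Chain via Pinebrook Textiles S.p.A. → Wildmere Logistics SA (R1): 89% × 73% × 64% = 41.5808% of Ridgefield Capital LLC.
Chain via Meridian Services GmbH → Beacon Mining NL (R1): 21% × 73% × 23% = 3.5259% of Ridgefield Capital LLC.
Direct interest in Ridgefield Capital LLC: 11%.
Aggregating (R2): 41.5808% + 3.5259% + 11% = 56.1067%.

56.1067%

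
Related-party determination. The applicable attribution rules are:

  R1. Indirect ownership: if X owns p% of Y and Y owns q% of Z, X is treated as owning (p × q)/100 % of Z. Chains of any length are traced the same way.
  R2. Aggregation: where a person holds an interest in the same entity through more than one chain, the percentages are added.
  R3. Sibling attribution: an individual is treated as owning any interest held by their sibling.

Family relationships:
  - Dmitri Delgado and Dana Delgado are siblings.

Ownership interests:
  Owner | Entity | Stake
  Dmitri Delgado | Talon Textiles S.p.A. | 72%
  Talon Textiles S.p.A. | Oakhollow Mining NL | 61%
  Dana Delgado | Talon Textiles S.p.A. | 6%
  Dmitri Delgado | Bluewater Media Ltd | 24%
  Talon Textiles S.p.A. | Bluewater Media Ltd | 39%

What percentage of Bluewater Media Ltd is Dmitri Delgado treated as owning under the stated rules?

By sibling attribution (R3), Dmitri Delgado is treated as also owning Dana Delgado's interest in Talon Textiles S.p.A, giving 72% + 6% = 78%.
Chain via Talon Textiles S.p.A. (R1): 78% × 39% = 30.42% of Bluewater Media Ltd.
Direct interest in Bluewater Media Ltd: 24%.
Aggregating (R2): 30.42% + 24% = 54.42%.

54.42%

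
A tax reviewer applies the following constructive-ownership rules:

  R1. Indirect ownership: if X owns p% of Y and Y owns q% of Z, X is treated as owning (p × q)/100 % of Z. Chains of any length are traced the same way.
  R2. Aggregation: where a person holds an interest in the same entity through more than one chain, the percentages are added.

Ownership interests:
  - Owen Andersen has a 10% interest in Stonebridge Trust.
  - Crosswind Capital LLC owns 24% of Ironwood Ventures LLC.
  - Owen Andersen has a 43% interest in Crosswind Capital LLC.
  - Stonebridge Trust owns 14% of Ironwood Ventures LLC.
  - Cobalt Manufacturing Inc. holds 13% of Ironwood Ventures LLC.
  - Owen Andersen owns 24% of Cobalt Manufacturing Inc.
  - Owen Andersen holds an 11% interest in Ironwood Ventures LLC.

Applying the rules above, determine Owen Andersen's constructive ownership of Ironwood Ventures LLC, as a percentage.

Chain via Stonebridge Trust (R1): 10% × 14% = 1.4% of Ironwood Ventures LLC.
Chain via Crosswind Capital LLC (R1): 43% × 24% = 10.32% of Ironwood Ventures LLC.
Chain via Cobalt Manufacturing Inc. (R1): 24% × 13% = 3.12% of Ironwood Ventures LLC.
Direct interest in Ironwood Ventures LLC: 11%.
Aggregating (R2): 1.4% + 10.32% + 3.12% + 11% = 25.84%.

25.84%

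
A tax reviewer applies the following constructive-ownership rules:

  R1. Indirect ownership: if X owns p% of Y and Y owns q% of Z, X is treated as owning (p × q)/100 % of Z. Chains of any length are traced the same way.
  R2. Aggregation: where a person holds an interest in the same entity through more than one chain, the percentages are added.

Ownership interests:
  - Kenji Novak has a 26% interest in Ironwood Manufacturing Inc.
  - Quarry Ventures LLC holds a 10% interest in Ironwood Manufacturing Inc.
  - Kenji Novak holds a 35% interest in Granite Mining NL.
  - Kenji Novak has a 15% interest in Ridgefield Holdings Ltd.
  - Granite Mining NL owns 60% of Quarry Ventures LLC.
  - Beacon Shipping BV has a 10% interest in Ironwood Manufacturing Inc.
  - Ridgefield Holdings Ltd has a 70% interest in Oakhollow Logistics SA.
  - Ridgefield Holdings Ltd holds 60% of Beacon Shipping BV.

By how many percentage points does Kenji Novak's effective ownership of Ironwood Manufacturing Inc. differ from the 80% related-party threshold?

Chain via Granite Mining NL → Quarry Ventures LLC (R1): 35% × 60% × 10% = 2.1% of Ironwood Manufacturing Inc.
Chain via Ridgefield Holdings Ltd → Beacon Shipping BV (R1): 15% × 60% × 10% = 0.9% of Ironwood Manufacturing Inc.
Direct interest in Ironwood Manufacturing Inc: 26%.
Aggregating (R2): 2.1% + 0.9% + 26% = 29%.
29% falls short of the 80% threshold by 51 percentage points.

51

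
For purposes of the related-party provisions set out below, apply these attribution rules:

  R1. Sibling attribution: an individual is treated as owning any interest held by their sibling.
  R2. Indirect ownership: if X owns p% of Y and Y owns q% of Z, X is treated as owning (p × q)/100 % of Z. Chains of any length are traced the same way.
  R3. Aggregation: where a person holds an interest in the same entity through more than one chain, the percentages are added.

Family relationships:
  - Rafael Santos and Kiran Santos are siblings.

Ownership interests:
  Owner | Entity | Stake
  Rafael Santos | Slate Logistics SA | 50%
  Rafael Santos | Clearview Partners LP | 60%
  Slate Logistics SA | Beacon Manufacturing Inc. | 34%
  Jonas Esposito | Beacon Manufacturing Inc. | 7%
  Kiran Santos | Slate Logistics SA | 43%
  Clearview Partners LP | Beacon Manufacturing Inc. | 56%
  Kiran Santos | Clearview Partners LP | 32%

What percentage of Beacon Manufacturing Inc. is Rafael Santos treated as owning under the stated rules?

By sibling attribution (R1), Rafael Santos is treated as also owning Kiran Santos's interest in Clearview Partners LP, giving 60% + 32% = 92%.
By sibling attribution (R1), Rafael Santos is treated as also owning Kiran Santos's interest in Slate Logistics SA, giving 50% + 43% = 93%.
Chain via Clearview Partners LP (R2): 92% × 56% = 51.52% of Beacon Manufacturing Inc.
Chain via Slate Logistics SA (R2): 93% × 34% = 31.62% of Beacon Manufacturing Inc.
Aggregating (R3): 51.52% + 31.62% = 83.14%.

83.14%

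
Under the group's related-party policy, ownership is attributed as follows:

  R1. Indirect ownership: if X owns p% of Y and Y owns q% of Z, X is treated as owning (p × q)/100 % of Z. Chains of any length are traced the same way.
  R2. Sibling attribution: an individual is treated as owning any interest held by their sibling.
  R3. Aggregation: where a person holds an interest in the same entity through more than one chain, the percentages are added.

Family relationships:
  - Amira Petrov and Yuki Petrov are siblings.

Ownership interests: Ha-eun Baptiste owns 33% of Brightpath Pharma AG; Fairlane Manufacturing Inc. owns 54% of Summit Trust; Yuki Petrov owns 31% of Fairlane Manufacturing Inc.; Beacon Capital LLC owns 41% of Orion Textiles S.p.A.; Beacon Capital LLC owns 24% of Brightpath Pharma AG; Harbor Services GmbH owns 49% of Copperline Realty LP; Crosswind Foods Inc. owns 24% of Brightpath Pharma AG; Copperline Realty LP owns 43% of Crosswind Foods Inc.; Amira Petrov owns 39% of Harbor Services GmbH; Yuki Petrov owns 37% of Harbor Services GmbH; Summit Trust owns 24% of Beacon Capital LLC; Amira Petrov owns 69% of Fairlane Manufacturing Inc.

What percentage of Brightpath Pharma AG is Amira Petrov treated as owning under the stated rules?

6.953568%

By sibling attribution (R2), Amira Petrov is treated as also owning Yuki Petrov's interest in Fairlane Manufacturing Inc, giving 69% + 31% = 100%.
By sibling attribution (R2), Amira Petrov is treated as also owning Yuki Petrov's interest in Harbor Services GmbH, giving 39% + 37% = 76%.
Chain via Fairlane Manufacturing Inc. → Summit Trust → Beacon Capital LLC (R1): 100% × 54% × 24% × 24% = 3.1104% of Brightpath Pharma AG.
Chain via Harbor Services GmbH → Copperline Realty LP → Crosswind Foods Inc. (R1): 76% × 49% × 43% × 24% = 3.843168% of Brightpath Pharma AG.
Aggregating (R3): 3.1104% + 3.843168% = 6.953568%.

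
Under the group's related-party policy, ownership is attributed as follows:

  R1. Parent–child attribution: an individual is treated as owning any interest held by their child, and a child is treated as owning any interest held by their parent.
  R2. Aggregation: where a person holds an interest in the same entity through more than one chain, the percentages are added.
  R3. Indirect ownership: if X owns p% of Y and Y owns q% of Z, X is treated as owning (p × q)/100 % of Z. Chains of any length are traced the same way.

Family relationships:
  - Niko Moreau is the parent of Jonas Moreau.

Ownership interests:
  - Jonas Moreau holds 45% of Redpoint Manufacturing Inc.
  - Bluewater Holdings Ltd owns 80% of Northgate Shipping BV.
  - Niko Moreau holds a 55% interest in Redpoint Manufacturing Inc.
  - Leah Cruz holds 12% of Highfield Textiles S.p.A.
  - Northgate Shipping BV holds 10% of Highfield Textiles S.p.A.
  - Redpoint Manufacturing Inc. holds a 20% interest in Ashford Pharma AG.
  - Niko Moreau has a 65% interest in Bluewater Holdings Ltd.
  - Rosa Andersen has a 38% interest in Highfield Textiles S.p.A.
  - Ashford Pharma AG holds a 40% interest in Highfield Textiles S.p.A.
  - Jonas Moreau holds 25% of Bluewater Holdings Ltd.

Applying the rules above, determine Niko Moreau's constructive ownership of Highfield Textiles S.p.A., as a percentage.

By parent–child attribution (R1), Niko Moreau is treated as also owning Jonas Moreau's interest in Redpoint Manufacturing Inc, giving 55% + 45% = 100%.
By parent–child attribution (R1), Niko Moreau is treated as also owning Jonas Moreau's interest in Bluewater Holdings Ltd, giving 65% + 25% = 90%.
Chain via Redpoint Manufacturing Inc. → Ashford Pharma AG (R3): 100% × 20% × 40% = 8% of Highfield Textiles S.p.A.
Chain via Bluewater Holdings Ltd → Northgate Shipping BV (R3): 90% × 80% × 10% = 7.2% of Highfield Textiles S.p.A.
Aggregating (R2): 8% + 7.2% = 15.2%.

15.2%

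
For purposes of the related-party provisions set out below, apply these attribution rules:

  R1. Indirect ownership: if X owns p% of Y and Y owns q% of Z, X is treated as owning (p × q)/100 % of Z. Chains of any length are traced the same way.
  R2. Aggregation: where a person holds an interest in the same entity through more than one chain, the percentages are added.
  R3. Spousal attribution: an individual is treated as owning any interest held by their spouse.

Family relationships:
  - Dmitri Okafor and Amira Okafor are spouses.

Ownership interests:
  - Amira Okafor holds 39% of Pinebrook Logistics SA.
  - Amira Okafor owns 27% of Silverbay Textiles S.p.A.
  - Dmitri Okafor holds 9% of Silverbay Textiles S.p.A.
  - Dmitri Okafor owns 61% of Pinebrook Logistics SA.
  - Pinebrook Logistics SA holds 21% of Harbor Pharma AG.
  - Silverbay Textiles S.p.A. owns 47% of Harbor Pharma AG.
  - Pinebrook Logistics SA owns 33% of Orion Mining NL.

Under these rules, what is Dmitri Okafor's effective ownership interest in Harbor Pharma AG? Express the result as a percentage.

37.92%

By spousal attribution (R3), Dmitri Okafor is treated as also owning Amira Okafor's interest in Pinebrook Logistics SA, giving 61% + 39% = 100%.
By spousal attribution (R3), Dmitri Okafor is treated as also owning Amira Okafor's interest in Silverbay Textiles S.p.A, giving 9% + 27% = 36%.
Chain via Pinebrook Logistics SA (R1): 100% × 21% = 21% of Harbor Pharma AG.
Chain via Silverbay Textiles S.p.A. (R1): 36% × 47% = 16.92% of Harbor Pharma AG.
Aggregating (R2): 21% + 16.92% = 37.92%.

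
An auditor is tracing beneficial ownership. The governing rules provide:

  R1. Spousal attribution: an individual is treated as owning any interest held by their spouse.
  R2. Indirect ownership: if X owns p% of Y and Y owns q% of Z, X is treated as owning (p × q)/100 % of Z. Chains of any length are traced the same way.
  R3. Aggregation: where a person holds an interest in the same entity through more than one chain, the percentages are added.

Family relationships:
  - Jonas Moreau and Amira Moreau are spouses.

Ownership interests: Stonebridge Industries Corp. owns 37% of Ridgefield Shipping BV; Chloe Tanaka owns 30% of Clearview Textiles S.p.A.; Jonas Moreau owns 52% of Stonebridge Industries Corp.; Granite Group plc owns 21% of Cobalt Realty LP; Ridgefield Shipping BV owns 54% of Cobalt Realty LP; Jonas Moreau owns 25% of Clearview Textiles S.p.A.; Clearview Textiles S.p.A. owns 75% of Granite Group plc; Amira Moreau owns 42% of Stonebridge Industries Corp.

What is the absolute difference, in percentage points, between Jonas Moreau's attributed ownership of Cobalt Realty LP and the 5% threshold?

By spousal attribution (R1), Jonas Moreau is treated as also owning Amira Moreau's interest in Stonebridge Industries Corp, giving 52% + 42% = 94%.
Chain via Clearview Textiles S.p.A. → Granite Group plc (R2): 25% × 75% × 21% = 3.9375% of Cobalt Realty LP.
Chain via Stonebridge Industries Corp. → Ridgefield Shipping BV (R2): 94% × 37% × 54% = 18.7812% of Cobalt Realty LP.
Aggregating (R3): 3.9375% + 18.7812% = 22.7187%.
22.7187% exceeds the 5% threshold by 17.7187 percentage points.

17.7187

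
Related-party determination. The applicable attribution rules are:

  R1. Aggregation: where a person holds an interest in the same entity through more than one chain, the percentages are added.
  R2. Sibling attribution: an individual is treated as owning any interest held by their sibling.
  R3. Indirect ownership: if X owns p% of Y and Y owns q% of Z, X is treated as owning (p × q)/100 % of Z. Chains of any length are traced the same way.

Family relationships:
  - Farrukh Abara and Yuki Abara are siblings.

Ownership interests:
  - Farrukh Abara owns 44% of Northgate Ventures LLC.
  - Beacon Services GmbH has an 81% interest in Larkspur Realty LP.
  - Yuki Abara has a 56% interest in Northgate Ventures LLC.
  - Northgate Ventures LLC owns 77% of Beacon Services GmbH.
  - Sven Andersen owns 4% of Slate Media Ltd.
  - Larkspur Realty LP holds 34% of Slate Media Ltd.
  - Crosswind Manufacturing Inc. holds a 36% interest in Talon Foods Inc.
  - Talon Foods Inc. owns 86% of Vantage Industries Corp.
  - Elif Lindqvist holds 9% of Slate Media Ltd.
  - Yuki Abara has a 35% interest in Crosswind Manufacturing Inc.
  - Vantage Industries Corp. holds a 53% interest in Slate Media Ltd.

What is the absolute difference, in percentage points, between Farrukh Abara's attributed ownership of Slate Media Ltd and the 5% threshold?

By sibling attribution (R2), Farrukh Abara is treated as also owning Yuki Abara's interest in Northgate Ventures LLC, giving 44% + 56% = 100%.
By sibling attribution (R2), Farrukh Abara is treated as owning Yuki Abara's 35% interest in Crosswind Manufacturing Inc.
Chain via Northgate Ventures LLC → Beacon Services GmbH → Larkspur Realty LP (R3): 100% × 77% × 81% × 34% = 21.2058% of Slate Media Ltd.
Chain via Crosswind Manufacturing Inc. → Talon Foods Inc. → Vantage Industries Corp. (R3): 35% × 36% × 86% × 53% = 5.74308% of Slate Media Ltd.
Aggregating (R1): 21.2058% + 5.74308% = 26.94888%.
26.94888% exceeds the 5% threshold by 21.94888 percentage points.

21.94888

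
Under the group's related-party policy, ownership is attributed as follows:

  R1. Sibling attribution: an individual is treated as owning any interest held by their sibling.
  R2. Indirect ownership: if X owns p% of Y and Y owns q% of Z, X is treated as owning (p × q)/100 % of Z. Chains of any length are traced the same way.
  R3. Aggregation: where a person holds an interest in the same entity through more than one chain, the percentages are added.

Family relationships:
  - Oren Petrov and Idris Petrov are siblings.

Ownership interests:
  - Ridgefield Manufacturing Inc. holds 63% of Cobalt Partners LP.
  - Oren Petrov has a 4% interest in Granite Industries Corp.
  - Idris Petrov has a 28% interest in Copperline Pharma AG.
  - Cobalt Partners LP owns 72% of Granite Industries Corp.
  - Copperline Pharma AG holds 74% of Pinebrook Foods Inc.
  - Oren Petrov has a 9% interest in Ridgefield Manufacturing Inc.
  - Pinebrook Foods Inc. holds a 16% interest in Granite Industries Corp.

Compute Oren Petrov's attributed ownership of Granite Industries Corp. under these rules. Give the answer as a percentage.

11.3976%

By sibling attribution (R1), Oren Petrov is treated as owning Idris Petrov's 28% interest in Copperline Pharma AG.
Chain via Ridgefield Manufacturing Inc. → Cobalt Partners LP (R2): 9% × 63% × 72% = 4.0824% of Granite Industries Corp.
Direct interest in Granite Industries Corp: 4%.
Chain via Copperline Pharma AG → Pinebrook Foods Inc. (R2): 28% × 74% × 16% = 3.3152% of Granite Industries Corp.
Aggregating (R3): 4.0824% + 4% + 3.3152% = 11.3976%.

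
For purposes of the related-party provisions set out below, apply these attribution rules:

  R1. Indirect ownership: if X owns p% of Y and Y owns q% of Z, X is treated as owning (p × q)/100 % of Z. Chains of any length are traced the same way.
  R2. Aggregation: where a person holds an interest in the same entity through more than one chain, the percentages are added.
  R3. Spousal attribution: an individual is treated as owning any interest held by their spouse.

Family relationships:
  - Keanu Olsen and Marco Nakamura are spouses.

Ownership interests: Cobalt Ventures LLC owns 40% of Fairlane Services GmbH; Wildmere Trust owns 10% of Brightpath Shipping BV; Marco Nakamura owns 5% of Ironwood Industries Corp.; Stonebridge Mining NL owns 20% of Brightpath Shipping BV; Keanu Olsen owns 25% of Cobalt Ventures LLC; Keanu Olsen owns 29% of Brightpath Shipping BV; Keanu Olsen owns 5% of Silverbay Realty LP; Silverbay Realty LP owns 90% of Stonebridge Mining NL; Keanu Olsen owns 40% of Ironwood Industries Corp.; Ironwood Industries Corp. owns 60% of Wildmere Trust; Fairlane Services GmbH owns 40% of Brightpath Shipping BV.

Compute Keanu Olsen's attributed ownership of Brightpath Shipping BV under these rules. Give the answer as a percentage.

36.6%

By spousal attribution (R3), Keanu Olsen is treated as also owning Marco Nakamura's interest in Ironwood Industries Corp, giving 40% + 5% = 45%.
Chain via Ironwood Industries Corp. → Wildmere Trust (R1): 45% × 60% × 10% = 2.7% of Brightpath Shipping BV.
Chain via Cobalt Ventures LLC → Fairlane Services GmbH (R1): 25% × 40% × 40% = 4% of Brightpath Shipping BV.
Chain via Silverbay Realty LP → Stonebridge Mining NL (R1): 5% × 90% × 20% = 0.9% of Brightpath Shipping BV.
Direct interest in Brightpath Shipping BV: 29%.
Aggregating (R2): 2.7% + 4% + 0.9% + 29% = 36.6%.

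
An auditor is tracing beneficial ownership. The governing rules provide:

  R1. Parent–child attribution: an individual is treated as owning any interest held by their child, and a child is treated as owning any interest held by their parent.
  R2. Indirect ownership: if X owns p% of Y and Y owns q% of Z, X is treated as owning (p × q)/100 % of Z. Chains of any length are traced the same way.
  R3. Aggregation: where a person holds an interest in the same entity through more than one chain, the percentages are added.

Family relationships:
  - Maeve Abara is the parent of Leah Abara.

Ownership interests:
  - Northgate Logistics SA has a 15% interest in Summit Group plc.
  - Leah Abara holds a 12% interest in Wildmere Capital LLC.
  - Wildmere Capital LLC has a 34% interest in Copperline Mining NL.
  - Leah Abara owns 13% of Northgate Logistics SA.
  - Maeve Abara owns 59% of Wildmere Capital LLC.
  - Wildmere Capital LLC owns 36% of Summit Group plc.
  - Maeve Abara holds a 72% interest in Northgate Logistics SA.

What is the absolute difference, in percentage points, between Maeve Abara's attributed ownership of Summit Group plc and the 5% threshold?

33.31

By parent–child attribution (R1), Maeve Abara is treated as also owning Leah Abara's interest in Northgate Logistics SA, giving 72% + 13% = 85%.
By parent–child attribution (R1), Maeve Abara is treated as also owning Leah Abara's interest in Wildmere Capital LLC, giving 59% + 12% = 71%.
Chain via Northgate Logistics SA (R2): 85% × 15% = 12.75% of Summit Group plc.
Chain via Wildmere Capital LLC (R2): 71% × 36% = 25.56% of Summit Group plc.
Aggregating (R3): 12.75% + 25.56% = 38.31%.
38.31% exceeds the 5% threshold by 33.31 percentage points.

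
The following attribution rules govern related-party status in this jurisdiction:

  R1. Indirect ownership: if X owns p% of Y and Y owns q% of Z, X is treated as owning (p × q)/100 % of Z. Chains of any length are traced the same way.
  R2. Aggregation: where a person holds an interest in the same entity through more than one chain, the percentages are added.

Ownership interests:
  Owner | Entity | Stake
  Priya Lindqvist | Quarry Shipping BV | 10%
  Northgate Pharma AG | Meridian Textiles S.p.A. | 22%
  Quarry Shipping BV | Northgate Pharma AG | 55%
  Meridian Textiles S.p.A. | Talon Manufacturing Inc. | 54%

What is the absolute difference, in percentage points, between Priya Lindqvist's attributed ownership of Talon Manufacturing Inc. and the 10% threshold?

9.3466

Chain via Quarry Shipping BV → Northgate Pharma AG → Meridian Textiles S.p.A. (R1): 10% × 55% × 22% × 54% = 0.6534% of Talon Manufacturing Inc.
0.6534% falls short of the 10% threshold by 9.3466 percentage points.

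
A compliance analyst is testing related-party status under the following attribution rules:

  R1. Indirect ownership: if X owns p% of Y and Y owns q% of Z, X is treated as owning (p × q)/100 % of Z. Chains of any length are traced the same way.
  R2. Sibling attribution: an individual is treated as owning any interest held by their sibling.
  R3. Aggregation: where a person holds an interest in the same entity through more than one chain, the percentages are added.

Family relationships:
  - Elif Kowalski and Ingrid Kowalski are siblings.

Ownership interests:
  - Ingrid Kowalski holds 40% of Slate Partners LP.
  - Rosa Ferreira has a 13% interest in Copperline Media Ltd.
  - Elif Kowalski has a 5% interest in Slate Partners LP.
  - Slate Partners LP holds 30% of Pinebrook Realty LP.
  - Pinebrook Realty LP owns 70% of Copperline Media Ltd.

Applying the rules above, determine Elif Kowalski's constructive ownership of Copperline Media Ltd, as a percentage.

By sibling attribution (R2), Elif Kowalski is treated as also owning Ingrid Kowalski's interest in Slate Partners LP, giving 5% + 40% = 45%.
Chain via Slate Partners LP → Pinebrook Realty LP (R1): 45% × 30% × 70% = 9.45% of Copperline Media Ltd.

9.45%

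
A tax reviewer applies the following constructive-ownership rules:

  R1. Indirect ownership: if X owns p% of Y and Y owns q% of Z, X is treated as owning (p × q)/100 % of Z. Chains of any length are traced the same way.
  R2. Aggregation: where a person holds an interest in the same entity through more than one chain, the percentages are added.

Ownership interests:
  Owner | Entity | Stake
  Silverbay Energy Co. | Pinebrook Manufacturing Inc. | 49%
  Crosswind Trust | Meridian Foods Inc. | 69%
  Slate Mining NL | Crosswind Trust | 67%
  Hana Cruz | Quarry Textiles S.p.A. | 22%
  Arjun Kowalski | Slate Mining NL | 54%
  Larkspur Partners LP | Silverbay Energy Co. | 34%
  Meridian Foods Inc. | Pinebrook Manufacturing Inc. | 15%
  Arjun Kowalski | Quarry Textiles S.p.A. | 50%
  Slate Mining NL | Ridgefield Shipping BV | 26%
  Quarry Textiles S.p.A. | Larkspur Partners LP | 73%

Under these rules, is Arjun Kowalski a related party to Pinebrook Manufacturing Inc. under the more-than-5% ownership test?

Chain via Slate Mining NL → Crosswind Trust → Meridian Foods Inc. (R1): 54% × 67% × 69% × 15% = 3.74463% of Pinebrook Manufacturing Inc.
Chain via Quarry Textiles S.p.A. → Larkspur Partners LP → Silverbay Energy Co. (R1): 50% × 73% × 34% × 49% = 6.0809% of Pinebrook Manufacturing Inc.
Aggregating (R2): 3.74463% + 6.0809% = 9.82553%.
9.82553% exceeds the 5% threshold, so Arjun is a related party to Pinebrook Manufacturing Inc.

Yes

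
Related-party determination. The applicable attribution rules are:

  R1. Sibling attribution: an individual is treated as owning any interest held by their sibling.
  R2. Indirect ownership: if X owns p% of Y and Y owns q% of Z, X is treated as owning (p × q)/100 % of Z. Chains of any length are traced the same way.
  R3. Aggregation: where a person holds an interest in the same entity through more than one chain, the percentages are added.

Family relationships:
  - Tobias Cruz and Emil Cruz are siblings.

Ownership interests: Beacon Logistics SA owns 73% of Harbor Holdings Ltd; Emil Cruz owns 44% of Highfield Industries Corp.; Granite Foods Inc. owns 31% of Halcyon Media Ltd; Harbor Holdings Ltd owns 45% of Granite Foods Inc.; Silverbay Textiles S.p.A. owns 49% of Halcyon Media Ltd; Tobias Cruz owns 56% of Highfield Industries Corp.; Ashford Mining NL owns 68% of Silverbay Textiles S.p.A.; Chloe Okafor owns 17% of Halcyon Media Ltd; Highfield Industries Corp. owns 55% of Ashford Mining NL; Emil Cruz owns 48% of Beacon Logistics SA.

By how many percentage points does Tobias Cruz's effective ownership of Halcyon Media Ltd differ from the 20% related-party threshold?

By sibling attribution (R1), Tobias Cruz is treated as also owning Emil Cruz's interest in Highfield Industries Corp, giving 56% + 44% = 100%.
By sibling attribution (R1), Tobias Cruz is treated as owning Emil Cruz's 48% interest in Beacon Logistics SA.
Chain via Highfield Industries Corp. → Ashford Mining NL → Silverbay Textiles S.p.A. (R2): 100% × 55% × 68% × 49% = 18.326% of Halcyon Media Ltd.
Chain via Beacon Logistics SA → Harbor Holdings Ltd → Granite Foods Inc. (R2): 48% × 73% × 45% × 31% = 4.88808% of Halcyon Media Ltd.
Aggregating (R3): 18.326% + 4.88808% = 23.21408%.
23.21408% exceeds the 20% threshold by 3.21408 percentage points.

3.21408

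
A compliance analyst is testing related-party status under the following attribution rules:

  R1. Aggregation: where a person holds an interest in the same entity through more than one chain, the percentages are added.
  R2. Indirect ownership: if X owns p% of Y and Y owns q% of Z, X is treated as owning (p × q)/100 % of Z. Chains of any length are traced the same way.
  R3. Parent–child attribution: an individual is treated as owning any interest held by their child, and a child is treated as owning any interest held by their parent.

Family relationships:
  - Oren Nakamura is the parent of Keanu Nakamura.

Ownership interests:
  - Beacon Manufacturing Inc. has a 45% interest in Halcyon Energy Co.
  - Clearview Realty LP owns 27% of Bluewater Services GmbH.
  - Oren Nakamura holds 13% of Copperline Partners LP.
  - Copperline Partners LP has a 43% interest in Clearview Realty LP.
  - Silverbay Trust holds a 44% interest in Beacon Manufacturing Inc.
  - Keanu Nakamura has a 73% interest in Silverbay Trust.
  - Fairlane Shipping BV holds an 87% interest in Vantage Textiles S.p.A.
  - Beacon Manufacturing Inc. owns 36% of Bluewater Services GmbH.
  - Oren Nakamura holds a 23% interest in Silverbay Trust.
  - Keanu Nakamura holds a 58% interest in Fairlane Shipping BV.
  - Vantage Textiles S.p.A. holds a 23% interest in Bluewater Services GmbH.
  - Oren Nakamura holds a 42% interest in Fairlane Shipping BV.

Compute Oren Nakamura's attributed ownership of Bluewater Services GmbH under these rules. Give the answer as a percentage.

36.7257%

By parent–child attribution (R3), Oren Nakamura is treated as also owning Keanu Nakamura's interest in Fairlane Shipping BV, giving 42% + 58% = 100%.
By parent–child attribution (R3), Oren Nakamura is treated as also owning Keanu Nakamura's interest in Silverbay Trust, giving 23% + 73% = 96%.
Chain via Fairlane Shipping BV → Vantage Textiles S.p.A. (R2): 100% × 87% × 23% = 20.01% of Bluewater Services GmbH.
Chain via Copperline Partners LP → Clearview Realty LP (R2): 13% × 43% × 27% = 1.5093% of Bluewater Services GmbH.
Chain via Silverbay Trust → Beacon Manufacturing Inc. (R2): 96% × 44% × 36% = 15.2064% of Bluewater Services GmbH.
Aggregating (R1): 20.01% + 1.5093% + 15.2064% = 36.7257%.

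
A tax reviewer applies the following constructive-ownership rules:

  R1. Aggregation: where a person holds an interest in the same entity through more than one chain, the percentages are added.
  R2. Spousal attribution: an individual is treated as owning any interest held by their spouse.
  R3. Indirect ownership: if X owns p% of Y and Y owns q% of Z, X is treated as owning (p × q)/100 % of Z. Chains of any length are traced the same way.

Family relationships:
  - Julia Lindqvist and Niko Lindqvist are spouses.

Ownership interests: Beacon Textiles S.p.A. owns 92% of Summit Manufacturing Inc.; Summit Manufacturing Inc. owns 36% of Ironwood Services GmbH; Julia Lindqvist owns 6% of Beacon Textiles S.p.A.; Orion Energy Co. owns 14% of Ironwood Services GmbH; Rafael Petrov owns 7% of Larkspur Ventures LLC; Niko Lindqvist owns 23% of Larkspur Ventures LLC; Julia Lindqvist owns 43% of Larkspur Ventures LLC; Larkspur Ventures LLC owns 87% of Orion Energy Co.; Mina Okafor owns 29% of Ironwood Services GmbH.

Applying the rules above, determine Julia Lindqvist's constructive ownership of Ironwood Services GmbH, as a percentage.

By spousal attribution (R2), Julia Lindqvist is treated as also owning Niko Lindqvist's interest in Larkspur Ventures LLC, giving 43% + 23% = 66%.
Chain via Larkspur Ventures LLC → Orion Energy Co. (R3): 66% × 87% × 14% = 8.0388% of Ironwood Services GmbH.
Chain via Beacon Textiles S.p.A. → Summit Manufacturing Inc. (R3): 6% × 92% × 36% = 1.9872% of Ironwood Services GmbH.
Aggregating (R1): 8.0388% + 1.9872% = 10.026%.

10.026%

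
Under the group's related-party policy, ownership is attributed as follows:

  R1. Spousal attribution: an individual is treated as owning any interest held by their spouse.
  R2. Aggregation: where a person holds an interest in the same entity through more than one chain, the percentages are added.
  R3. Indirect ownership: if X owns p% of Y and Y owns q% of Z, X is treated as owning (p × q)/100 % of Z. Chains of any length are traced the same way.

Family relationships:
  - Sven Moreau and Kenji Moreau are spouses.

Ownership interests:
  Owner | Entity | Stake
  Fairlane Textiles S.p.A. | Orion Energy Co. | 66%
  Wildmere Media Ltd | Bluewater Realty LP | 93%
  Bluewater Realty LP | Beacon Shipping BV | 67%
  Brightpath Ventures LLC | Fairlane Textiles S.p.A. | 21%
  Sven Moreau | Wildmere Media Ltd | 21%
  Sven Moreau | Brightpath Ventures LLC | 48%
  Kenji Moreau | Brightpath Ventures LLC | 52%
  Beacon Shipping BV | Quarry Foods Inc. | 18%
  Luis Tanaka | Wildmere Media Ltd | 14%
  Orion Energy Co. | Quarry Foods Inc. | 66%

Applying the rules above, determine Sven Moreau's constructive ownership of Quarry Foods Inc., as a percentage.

11.502918%

By spousal attribution (R1), Sven Moreau is treated as also owning Kenji Moreau's interest in Brightpath Ventures LLC, giving 48% + 52% = 100%.
Chain via Wildmere Media Ltd → Bluewater Realty LP → Beacon Shipping BV (R3): 21% × 93% × 67% × 18% = 2.355318% of Quarry Foods Inc.
Chain via Brightpath Ventures LLC → Fairlane Textiles S.p.A. → Orion Energy Co. (R3): 100% × 21% × 66% × 66% = 9.1476% of Quarry Foods Inc.
Aggregating (R2): 2.355318% + 9.1476% = 11.502918%.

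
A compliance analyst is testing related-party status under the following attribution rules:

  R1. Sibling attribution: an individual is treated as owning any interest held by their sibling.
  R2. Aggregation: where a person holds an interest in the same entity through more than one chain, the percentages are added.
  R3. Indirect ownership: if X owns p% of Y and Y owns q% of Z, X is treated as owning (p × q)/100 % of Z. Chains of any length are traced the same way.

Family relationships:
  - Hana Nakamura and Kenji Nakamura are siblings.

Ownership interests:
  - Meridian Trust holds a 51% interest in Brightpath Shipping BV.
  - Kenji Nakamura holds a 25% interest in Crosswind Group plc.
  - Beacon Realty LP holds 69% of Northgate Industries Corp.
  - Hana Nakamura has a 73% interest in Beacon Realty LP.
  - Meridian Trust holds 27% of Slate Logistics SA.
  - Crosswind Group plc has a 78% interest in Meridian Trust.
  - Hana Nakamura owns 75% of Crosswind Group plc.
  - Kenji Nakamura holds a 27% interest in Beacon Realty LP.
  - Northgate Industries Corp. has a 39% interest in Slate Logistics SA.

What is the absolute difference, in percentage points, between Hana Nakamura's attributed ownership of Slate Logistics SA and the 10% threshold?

By sibling attribution (R1), Hana Nakamura is treated as also owning Kenji Nakamura's interest in Crosswind Group plc, giving 75% + 25% = 100%.
By sibling attribution (R1), Hana Nakamura is treated as also owning Kenji Nakamura's interest in Beacon Realty LP, giving 73% + 27% = 100%.
Chain via Crosswind Group plc → Meridian Trust (R3): 100% × 78% × 27% = 21.06% of Slate Logistics SA.
Chain via Beacon Realty LP → Northgate Industries Corp. (R3): 100% × 69% × 39% = 26.91% of Slate Logistics SA.
Aggregating (R2): 21.06% + 26.91% = 47.97%.
47.97% exceeds the 10% threshold by 37.97 percentage points.

37.97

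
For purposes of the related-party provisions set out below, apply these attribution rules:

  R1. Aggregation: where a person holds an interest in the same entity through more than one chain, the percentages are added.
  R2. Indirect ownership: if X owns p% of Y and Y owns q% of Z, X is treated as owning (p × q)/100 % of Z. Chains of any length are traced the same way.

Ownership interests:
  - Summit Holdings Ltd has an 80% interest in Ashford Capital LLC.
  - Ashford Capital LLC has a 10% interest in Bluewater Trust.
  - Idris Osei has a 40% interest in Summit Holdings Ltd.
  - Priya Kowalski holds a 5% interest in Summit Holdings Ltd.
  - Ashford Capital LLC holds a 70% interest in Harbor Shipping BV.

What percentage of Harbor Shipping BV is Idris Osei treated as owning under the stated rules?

22.4%

Chain via Summit Holdings Ltd → Ashford Capital LLC (R2): 40% × 80% × 70% = 22.4% of Harbor Shipping BV.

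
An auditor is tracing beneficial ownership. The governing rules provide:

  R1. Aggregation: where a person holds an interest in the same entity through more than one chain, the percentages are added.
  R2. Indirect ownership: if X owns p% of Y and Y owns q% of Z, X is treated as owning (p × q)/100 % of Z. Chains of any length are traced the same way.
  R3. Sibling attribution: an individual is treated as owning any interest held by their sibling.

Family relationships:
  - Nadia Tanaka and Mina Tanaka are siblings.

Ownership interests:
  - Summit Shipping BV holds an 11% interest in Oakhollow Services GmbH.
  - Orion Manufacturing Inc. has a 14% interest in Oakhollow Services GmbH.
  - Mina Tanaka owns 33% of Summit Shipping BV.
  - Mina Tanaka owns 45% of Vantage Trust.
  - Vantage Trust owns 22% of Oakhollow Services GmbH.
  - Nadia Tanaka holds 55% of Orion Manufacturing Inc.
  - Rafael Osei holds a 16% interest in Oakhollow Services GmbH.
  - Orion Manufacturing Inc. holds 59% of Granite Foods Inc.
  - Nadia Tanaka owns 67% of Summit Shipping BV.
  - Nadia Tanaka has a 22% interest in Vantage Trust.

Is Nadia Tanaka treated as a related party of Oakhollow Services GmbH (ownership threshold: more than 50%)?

By sibling attribution (R3), Nadia Tanaka is treated as also owning Mina Tanaka's interest in Vantage Trust, giving 22% + 45% = 67%.
By sibling attribution (R3), Nadia Tanaka is treated as also owning Mina Tanaka's interest in Summit Shipping BV, giving 67% + 33% = 100%.
Chain via Vantage Trust (R2): 67% × 22% = 14.74% of Oakhollow Services GmbH.
Chain via Summit Shipping BV (R2): 100% × 11% = 11% of Oakhollow Services GmbH.
Chain via Orion Manufacturing Inc. (R2): 55% × 14% = 7.7% of Oakhollow Services GmbH.
Aggregating (R1): 14.74% + 11% + 7.7% = 33.44%.
33.44% does not exceed the 50% threshold, so Nadia is not a related party to Oakhollow Services GmbH.

No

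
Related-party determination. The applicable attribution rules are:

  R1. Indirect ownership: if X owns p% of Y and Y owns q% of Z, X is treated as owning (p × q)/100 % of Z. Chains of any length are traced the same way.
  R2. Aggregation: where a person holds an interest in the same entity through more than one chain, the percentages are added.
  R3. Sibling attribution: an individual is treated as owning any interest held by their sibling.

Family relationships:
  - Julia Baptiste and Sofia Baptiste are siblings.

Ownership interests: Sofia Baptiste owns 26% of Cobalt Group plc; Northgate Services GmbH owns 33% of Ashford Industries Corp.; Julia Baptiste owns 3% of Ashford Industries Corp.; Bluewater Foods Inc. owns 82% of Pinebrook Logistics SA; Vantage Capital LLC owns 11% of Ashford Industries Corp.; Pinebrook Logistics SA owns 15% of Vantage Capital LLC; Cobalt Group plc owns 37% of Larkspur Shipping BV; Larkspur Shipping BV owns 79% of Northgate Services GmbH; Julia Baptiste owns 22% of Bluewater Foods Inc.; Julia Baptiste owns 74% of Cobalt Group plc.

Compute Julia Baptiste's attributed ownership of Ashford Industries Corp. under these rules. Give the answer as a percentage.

12.94356%

By sibling attribution (R3), Julia Baptiste is treated as also owning Sofia Baptiste's interest in Cobalt Group plc, giving 74% + 26% = 100%.
Chain via Bluewater Foods Inc. → Pinebrook Logistics SA → Vantage Capital LLC (R1): 22% × 82% × 15% × 11% = 0.29766% of Ashford Industries Corp.
Chain via Cobalt Group plc → Larkspur Shipping BV → Northgate Services GmbH (R1): 100% × 37% × 79% × 33% = 9.6459% of Ashford Industries Corp.
Direct interest in Ashford Industries Corp: 3%.
Aggregating (R2): 0.29766% + 9.6459% + 3% = 12.94356%.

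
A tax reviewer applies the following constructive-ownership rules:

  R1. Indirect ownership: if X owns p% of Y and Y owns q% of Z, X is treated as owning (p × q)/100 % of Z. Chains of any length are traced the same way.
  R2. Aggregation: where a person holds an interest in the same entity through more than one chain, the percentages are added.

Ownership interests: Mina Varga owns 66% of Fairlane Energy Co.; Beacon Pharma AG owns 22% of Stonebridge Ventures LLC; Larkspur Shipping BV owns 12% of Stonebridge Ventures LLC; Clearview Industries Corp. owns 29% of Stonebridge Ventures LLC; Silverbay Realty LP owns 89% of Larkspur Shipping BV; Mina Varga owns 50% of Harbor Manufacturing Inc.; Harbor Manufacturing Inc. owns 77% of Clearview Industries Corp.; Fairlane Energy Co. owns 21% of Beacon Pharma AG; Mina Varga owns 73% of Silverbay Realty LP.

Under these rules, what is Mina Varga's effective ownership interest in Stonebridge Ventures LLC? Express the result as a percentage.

Chain via Silverbay Realty LP → Larkspur Shipping BV (R1): 73% × 89% × 12% = 7.7964% of Stonebridge Ventures LLC.
Chain via Harbor Manufacturing Inc. → Clearview Industries Corp. (R1): 50% × 77% × 29% = 11.165% of Stonebridge Ventures LLC.
Chain via Fairlane Energy Co. → Beacon Pharma AG (R1): 66% × 21% × 22% = 3.0492% of Stonebridge Ventures LLC.
Aggregating (R2): 7.7964% + 11.165% + 3.0492% = 22.0106%.

22.0106%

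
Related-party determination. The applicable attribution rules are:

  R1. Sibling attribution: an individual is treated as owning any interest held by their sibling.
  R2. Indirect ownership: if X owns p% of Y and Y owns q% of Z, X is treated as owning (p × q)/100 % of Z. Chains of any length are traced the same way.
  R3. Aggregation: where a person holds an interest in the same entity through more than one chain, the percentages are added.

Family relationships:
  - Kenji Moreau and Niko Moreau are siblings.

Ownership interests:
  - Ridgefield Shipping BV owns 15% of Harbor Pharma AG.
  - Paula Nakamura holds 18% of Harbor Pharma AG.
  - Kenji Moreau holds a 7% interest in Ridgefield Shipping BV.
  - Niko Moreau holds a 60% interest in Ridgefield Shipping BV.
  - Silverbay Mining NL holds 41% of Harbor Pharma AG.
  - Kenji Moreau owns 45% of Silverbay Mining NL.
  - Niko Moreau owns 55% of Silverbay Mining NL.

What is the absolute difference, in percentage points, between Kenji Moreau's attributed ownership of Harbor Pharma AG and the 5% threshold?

46.05

By sibling attribution (R1), Kenji Moreau is treated as also owning Niko Moreau's interest in Ridgefield Shipping BV, giving 7% + 60% = 67%.
By sibling attribution (R1), Kenji Moreau is treated as also owning Niko Moreau's interest in Silverbay Mining NL, giving 45% + 55% = 100%.
Chain via Ridgefield Shipping BV (R2): 67% × 15% = 10.05% of Harbor Pharma AG.
Chain via Silverbay Mining NL (R2): 100% × 41% = 41% of Harbor Pharma AG.
Aggregating (R3): 10.05% + 41% = 51.05%.
51.05% exceeds the 5% threshold by 46.05 percentage points.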